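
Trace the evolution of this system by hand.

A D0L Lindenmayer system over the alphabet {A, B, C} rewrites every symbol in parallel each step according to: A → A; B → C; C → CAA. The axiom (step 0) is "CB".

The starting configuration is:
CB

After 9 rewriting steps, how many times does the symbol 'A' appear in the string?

[0] CB
[1] CAAC
[2] CAAAACAA
[3] CAAAAAACAAAA
[4] CAAAAAAAACAAAAAA
[5] CAAAAAAAAAACAAAAAAAA
[6] CAAAAAAAAAAAACAAAAAAAAAA
[7] CAAAAAAAAAAAAAACAAAAAAAAAAAA
[8] CAAAAAAAAAAAAAAAACAAAAAAAAAAAAAA
[9] CAAAAAAAAAAAAAAAAAACAAAAAAAAAAAAAAAA

34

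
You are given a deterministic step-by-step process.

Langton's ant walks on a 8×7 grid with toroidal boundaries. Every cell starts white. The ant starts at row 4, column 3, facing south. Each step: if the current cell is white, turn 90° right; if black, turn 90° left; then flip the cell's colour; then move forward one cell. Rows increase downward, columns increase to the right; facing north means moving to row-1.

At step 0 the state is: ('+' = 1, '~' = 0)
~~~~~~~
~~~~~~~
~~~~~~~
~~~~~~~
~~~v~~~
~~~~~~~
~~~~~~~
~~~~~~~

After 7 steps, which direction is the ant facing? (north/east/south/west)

0) ~~~~~~~
~~~~~~~
~~~~~~~
~~~~~~~
~~~v~~~
~~~~~~~
~~~~~~~
~~~~~~~
1) ~~~~~~~
~~~~~~~
~~~~~~~
~~~~~~~
~~<+~~~
~~~~~~~
~~~~~~~
~~~~~~~
2) ~~~~~~~
~~~~~~~
~~~~~~~
~~^~~~~
~~++~~~
~~~~~~~
~~~~~~~
~~~~~~~
3) ~~~~~~~
~~~~~~~
~~~~~~~
~~+>~~~
~~++~~~
~~~~~~~
~~~~~~~
~~~~~~~
4) ~~~~~~~
~~~~~~~
~~~~~~~
~~++~~~
~~+v~~~
~~~~~~~
~~~~~~~
~~~~~~~
5) ~~~~~~~
~~~~~~~
~~~~~~~
~~++~~~
~~+~>~~
~~~~~~~
~~~~~~~
~~~~~~~
6) ~~~~~~~
~~~~~~~
~~~~~~~
~~++~~~
~~+~+~~
~~~~v~~
~~~~~~~
~~~~~~~
7) ~~~~~~~
~~~~~~~
~~~~~~~
~~++~~~
~~+~+~~
~~~<+~~
~~~~~~~
~~~~~~~

west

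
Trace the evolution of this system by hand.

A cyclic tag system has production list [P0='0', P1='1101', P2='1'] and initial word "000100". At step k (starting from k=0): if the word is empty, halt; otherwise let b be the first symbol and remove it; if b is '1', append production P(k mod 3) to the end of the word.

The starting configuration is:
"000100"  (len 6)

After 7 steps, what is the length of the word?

0

0) "000100"  (len 6)
1) "00100"  (len 5)
2) "0100"  (len 4)
3) "100"  (len 3)
4) "000"  (len 3)
5) "00"  (len 2)
6) "0"  (len 1)
7) (halted — word empty)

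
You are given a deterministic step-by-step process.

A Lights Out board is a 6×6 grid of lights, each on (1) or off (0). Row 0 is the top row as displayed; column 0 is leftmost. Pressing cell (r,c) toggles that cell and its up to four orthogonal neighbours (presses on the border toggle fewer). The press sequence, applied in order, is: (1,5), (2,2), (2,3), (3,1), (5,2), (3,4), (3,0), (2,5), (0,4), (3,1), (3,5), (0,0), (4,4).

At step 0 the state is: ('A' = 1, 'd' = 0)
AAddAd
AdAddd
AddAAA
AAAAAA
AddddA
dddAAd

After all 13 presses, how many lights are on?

10

0) AAddAd
AdAddd
AddAAA
AAAAAA
AddddA
dddAAd
1) AAddAA
AdAdAA
AddAAd
AAAAAA
AddddA
dddAAd
2) AAddAA
AdddAA
AAAdAd
AAdAAA
AddddA
dddAAd
3) AAddAA
AddAAA
AAdAdd
AAddAA
AddddA
dddAAd
4) AAddAA
AddAAA
AddAdd
ddAdAA
AAdddA
dddAAd
5) AAddAA
AddAAA
AddAdd
ddAdAA
AAAddA
dAAdAd
6) AAddAA
AddAAA
AddAAd
ddAAdd
AAAdAA
dAAdAd
7) AAddAA
AddAAA
dddAAd
AAAAdd
dAAdAA
dAAdAd
8) AAddAA
AddAAd
dddAdA
AAAAdA
dAAdAA
dAAdAd
9) AAdAdd
AddAdd
dddAdA
AAAAdA
dAAdAA
dAAdAd
10) AAdAdd
AddAdd
dAdAdA
dddAdA
ddAdAA
dAAdAd
11) AAdAdd
AddAdd
dAdAdd
dddAAd
ddAdAd
dAAdAd
12) dddAdd
dddAdd
dAdAdd
dddAAd
ddAdAd
dAAdAd
13) dddAdd
dddAdd
dAdAdd
dddAdd
ddAAdA
dAAddd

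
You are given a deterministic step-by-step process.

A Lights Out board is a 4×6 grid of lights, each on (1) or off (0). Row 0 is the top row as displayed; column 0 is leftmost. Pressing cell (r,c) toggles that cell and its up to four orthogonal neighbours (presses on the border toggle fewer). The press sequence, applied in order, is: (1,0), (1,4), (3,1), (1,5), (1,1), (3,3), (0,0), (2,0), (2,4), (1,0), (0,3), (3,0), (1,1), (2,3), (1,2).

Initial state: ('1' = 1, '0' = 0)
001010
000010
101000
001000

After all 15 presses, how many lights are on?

14

t=0: 001010
000010
101000
001000
t=1: 101010
110010
001000
001000
t=2: 101000
110101
001010
001000
t=3: 101000
110101
011010
110000
t=4: 101001
110110
011011
110000
t=5: 111001
001110
001011
110000
t=6: 111001
001110
001111
111110
t=7: 001001
101110
001111
111110
t=8: 001001
001110
111111
011110
t=9: 001001
001100
111000
011100
t=10: 101001
111100
011000
011100
t=11: 100111
111000
011000
011100
t=12: 100111
111000
111000
101100
t=13: 110111
000000
101000
101100
t=14: 110111
000100
100110
101000
t=15: 111111
011000
101110
101000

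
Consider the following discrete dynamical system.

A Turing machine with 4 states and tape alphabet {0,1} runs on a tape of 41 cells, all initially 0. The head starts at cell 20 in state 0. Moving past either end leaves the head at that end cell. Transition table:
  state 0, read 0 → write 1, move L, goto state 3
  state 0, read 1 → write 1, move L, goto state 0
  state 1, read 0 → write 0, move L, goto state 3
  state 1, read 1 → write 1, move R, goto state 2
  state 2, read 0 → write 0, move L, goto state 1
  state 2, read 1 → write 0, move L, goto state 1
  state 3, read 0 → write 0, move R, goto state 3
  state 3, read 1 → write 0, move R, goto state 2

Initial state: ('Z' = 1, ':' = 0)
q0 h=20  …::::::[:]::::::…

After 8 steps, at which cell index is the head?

0) q0 h=20  …::::::[:]::::::…
1) q3 h=19  …::::::[:]Z:::::…
2) q3 h=20  …::::::[Z]::::::…
3) q2 h=21  …::::::[:]::::::…
4) q1 h=20  …::::::[:]::::::…
5) q3 h=19  …::::::[:]::::::…
6) q3 h=20  …::::::[:]::::::…
7) q3 h=21  …::::::[:]::::::…
8) q3 h=22  …::::::[:]::::::…

22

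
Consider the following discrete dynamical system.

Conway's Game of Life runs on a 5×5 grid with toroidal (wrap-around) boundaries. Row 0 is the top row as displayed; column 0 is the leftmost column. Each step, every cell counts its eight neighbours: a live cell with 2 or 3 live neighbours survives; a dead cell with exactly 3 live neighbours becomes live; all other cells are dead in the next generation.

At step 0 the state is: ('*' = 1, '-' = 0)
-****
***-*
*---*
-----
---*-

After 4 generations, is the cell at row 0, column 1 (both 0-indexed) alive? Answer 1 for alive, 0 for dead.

0

k=0  -****
***-*
*---*
-----
---*-
k=1  -----
-----
---**
----*
---**
k=2  -----
-----
---**
*----
---**
k=3  -----
-----
----*
*----
----*
k=4  -----
-----
-----
*---*
-----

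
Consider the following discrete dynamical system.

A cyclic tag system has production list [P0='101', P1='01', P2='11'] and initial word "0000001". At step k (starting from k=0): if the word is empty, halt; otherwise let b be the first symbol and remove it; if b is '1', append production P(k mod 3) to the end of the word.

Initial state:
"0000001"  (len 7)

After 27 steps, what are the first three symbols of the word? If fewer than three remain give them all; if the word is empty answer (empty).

0) "0000001"  (len 7)
1) "000001"  (len 6)
2) "00001"  (len 5)
3) "0001"  (len 4)
4) "001"  (len 3)
5) "01"  (len 2)
6) "1"  (len 1)
7) "101"  (len 3)
8) "0101"  (len 4)
9) "101"  (len 3)
10) "01101"  (len 5)
11) "1101"  (len 4)
12) "10111"  (len 5)
13) "0111101"  (len 7)
14) "111101"  (len 6)
15) "1110111"  (len 7)
16) "110111101"  (len 9)
17) "1011110101"  (len 10)
18) "01111010111"  (len 11)
19) "1111010111"  (len 10)
20) "11101011101"  (len 11)
21) "110101110111"  (len 12)
22) "10101110111101"  (len 14)
23) "010111011110101"  (len 15)
24) "10111011110101"  (len 14)
25) "0111011110101101"  (len 16)
26) "111011110101101"  (len 15)
27) "1101111010110111"  (len 16)

110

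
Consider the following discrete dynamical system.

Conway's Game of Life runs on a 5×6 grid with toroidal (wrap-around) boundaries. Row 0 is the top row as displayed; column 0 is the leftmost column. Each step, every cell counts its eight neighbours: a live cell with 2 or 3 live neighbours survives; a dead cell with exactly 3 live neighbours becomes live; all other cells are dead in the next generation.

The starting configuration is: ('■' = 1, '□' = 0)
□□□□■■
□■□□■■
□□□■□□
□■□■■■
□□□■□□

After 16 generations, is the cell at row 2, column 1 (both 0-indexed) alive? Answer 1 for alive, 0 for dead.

[0] □□□□■■
□■□□■■
□□□■□□
□■□■■■
□□□■□□
[1] ■□□■□■
■□□■□■
□□□■□□
□□□■□□
■□■■□□
[2] □□□■□□
■□■■□■
□□■■□□
□□□■■□
■■■■□■
[3] □□□□□□
□■□□□□
□■□□□■
■□□□□■
■■□□□■
[4] □■□□□□
■□□□□□
□■□□□■
□□□□■□
□■□□□■
[5] □■□□□□
■■□□□□
■□□□□■
□□□□■■
■□□□□□
[6] □■□□□□
□■□□□■
□■□□■□
□□□□■□
■□□□□■
[7] □■□□□■
□■■□□□
■□□□■■
■□□□■□
■□□□□■
[8] □■■□□■
□■■□■□
■□□■■□
□■□□■□
□■□□■□
[9] □□□□■■
□□□□■□
■□□□■□
■■■□■□
□■□■■■
[10] ■□□□□□
□□□■■□
■□□□■□
□□■□□□
□■□□□□
[11] □□□□□□
□□□■■□
□□□□■■
□■□□□□
□■□□□□
[12] □□□□□□
□□□■■■
□□□■■■
■□□□□□
□□□□□□
[13] □□□□■□
□□□■□■
■□□■□□
□□□□■■
□□□□□□
[14] □□□□■□
□□□■□■
■□□■□□
□□□□■■
□□□□■■
[15] □□□■□□
□□□■□■
■□□■□□
■□□■□□
□□□■□□
[16] □□■■□□
□□■■□□
■□■■□■
□□■■■□
□□■■■□

0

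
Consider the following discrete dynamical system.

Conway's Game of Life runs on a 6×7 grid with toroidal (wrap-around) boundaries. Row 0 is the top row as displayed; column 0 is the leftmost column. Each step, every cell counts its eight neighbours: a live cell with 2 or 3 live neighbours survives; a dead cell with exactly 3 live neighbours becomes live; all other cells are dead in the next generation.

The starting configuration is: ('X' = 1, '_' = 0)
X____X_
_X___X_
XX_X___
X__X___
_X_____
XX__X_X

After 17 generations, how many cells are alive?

6

0) X____X_
_X___X_
XX_X___
X__X___
_X_____
XX__X_X
1) ____XX_
_XX_X__
XX__X_X
X______
_XX___X
_X___XX
2) XXXXX_X
_XX_X_X
__XX_XX
__X__X_
_XX__XX
_XX_X_X
3) ____X_X
_______
X_____X
X______
____X_X
____X__
4) _____X_
X____XX
X_____X
X____X_
_____X_
___XX__
5) _____X_
X____X_
_X_____
X____X_
_____XX
____XX_
6) _____X_
______X
XX_____
X____X_
_______
____X__
7) _____X_
X_____X
XX_____
XX____X
_______
_______
8) ______X
XX____X
_______
_X____X
X______
_______
9) ______X
X_____X
_X____X
X______
X______
_______
10) X_____X
_____XX
_X____X
XX____X
_______
_______
11) X____XX
_____X_
_X_____
_X____X
X______
_______
12) _____XX
X____X_
X______
_X_____
X______
X______
13) X____X_
X____X_
XX____X
XX_____
XX_____
X______
14) XX_____
_____X_
_______
__X____
______X
X______
15) XX____X
_______
_______
_______
_______
XX____X
16) _X____X
X______
_______
_______
X______
_X____X
17) _X____X
X______
_______
_______
X______
_X____X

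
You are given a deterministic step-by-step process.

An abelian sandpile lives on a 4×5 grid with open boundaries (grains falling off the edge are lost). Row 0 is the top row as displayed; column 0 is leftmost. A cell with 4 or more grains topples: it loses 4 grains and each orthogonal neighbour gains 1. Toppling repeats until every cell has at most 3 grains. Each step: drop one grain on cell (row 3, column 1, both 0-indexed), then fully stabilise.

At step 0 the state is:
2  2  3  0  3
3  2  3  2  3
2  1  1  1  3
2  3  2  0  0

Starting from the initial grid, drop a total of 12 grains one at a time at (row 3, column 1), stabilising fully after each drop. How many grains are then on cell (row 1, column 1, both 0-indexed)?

3

[0] 2  2  3  0  3
3  2  3  2  3
2  1  1  1  3
2  3  2  0  0
[1] 2  2  3  0  3
3  2  3  2  3
2  2  1  1  3
3  0  3  0  0
[2] 2  2  3  0  3
3  2  3  2  3
2  2  1  1  3
3  1  3  0  0
[3] 2  2  3  0  3
3  2  3  2  3
2  2  1  1  3
3  2  3  0  0
[4] 2  2  3  0  3
3  2  3  2  3
2  2  1  1  3
3  3  3  0  0
[5] 2  2  3  0  3
3  2  3  2  3
3  3  2  1  3
0  2  0  1  0
[6] 2  2  3  0  3
3  2  3  2  3
3  3  2  1  3
0  3  0  1  0
[7] 0  1  1  1  3
2  2  2  3  3
1  3  0  2  3
2  1  2  1  0
[8] 0  1  1  1  3
2  2  2  3  3
1  3  0  2  3
2  2  2  1  0
[9] 0  1  1  1  3
2  2  2  3  3
1  3  0  2  3
2  3  2  1  0
[10] 0  1  1  1  3
2  3  2  3  3
2  0  1  2  3
3  1  3  1  0
[11] 0  1  1  1  3
2  3  2  3  3
2  0  1  2  3
3  2  3  1  0
[12] 0  1  1  1  3
2  3  2  3  3
2  0  1  2  3
3  3  3  1  0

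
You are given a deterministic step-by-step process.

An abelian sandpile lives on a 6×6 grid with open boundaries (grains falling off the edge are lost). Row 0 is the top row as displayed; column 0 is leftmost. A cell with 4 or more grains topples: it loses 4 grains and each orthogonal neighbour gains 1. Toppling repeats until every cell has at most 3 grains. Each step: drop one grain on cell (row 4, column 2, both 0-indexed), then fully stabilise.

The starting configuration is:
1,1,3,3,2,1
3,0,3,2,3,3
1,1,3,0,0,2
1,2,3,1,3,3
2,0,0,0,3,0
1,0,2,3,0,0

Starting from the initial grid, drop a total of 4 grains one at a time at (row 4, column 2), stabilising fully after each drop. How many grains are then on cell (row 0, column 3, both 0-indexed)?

2

[0] 1,1,3,3,2,1
3,0,3,2,3,3
1,1,3,0,0,2
1,2,3,1,3,3
2,0,0,0,3,0
1,0,2,3,0,0
[1] 1,1,3,3,2,1
3,0,3,2,3,3
1,1,3,0,0,2
1,2,3,1,3,3
2,0,1,0,3,0
1,0,2,3,0,0
[2] 1,1,3,3,2,1
3,0,3,2,3,3
1,1,3,0,0,2
1,2,3,1,3,3
2,0,2,0,3,0
1,0,2,3,0,0
[3] 1,1,3,3,2,1
3,0,3,2,3,3
1,1,3,0,0,2
1,2,3,1,3,3
2,0,3,0,3,0
1,0,2,3,0,0
[4] 1,2,1,2,0,3
3,1,2,1,2,0
1,2,1,2,1,3
1,3,1,2,3,3
2,1,1,1,3,0
1,0,3,3,0,0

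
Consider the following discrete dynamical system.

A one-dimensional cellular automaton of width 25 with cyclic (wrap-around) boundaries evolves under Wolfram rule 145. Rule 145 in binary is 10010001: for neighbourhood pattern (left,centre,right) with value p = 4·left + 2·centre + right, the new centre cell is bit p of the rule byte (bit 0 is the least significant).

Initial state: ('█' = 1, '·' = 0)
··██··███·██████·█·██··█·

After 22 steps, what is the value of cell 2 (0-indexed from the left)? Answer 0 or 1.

t=0: ··██··███·██████·█·██··█·
t=1: █···█··█···████······█··█
t=2: ·██··█··██··██·█████··█··
t=3: ···█··█···█·····███·█··██
t=4: ██··█··██··████··█···█···
t=5: ··█··█···█··██·█··██··██·
t=6: █··█··██··█·····█···█···█
t=7: ·█··█···█··████··██··██··
t=8: ··█··██··█··██·█···█···██
t=9: █··█···█··█·····██··██···
t=10: ·█··██··█··████···█···██·
t=11: ··█···█··█··██·██··██···█
t=12: █··██··█··█······█···██··
t=13: ·█···█··█··█████··██···█·
t=14: ··██··█··█··███·█···██··█
t=15: █···█··█··█··█···██···█··
t=16: ·██··█··█··█··██···██··█·
t=17: ···█··█··█··█···██···█··█
t=18: ██··█··█··█··██···██··█··
t=19: ··█··█··█··█···██···█··█·
t=20: █··█··█··█··██···██··█··█
t=21: ·█··█··█··█···██···█··█··
t=22: ··█··█··█··██···██··█··██

1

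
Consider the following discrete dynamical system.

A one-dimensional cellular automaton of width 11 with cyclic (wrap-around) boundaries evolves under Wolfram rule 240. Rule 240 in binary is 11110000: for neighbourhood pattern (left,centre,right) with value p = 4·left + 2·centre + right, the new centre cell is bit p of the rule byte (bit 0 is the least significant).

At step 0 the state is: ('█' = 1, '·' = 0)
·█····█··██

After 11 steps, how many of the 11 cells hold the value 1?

4

step 0: ·█····█··██
step 1: █·█····█··█
step 2: ██·█····█··
step 3: ·██·█····█·
step 4: ··██·█····█
step 5: █··██·█····
step 6: ·█··██·█···
step 7: ··█··██·█··
step 8: ···█··██·█·
step 9: ····█··██·█
step 10: █····█··██·
step 11: ·█····█··██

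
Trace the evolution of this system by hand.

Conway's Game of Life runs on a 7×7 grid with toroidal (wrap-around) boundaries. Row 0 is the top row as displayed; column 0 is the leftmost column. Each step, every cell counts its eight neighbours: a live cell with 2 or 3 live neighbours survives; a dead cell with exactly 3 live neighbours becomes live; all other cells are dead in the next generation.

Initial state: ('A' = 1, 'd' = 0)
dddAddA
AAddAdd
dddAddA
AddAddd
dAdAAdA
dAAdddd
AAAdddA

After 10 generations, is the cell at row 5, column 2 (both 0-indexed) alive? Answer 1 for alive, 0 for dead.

step 0: dddAddA
AAddAdd
dddAddA
AddAddd
dAdAAdA
dAAdddd
AAAdddA
step 1: dddAdAA
AdAAAAA
dAAAAdA
AddAdAA
dAdAAdd
dddddAA
dddAddA
step 2: ddddddd
ddddddd
ddddddd
ddddddA
ddAAddd
AdAAdAA
Adddddd
step 3: ddddddd
ddddddd
ddddddd
ddddddd
AAAAAAd
AdAAAdA
AAddddd
step 4: ddddddd
ddddddd
ddddddd
dAAAAdd
AddddAd
ddddddd
AAAAddA
step 5: AAAdddd
ddddddd
ddAAddd
dAAAAdd
dAAAAdd
ddAdddd
AAAdddd
step 6: AdAdddd
dddAddd
dAddAdd
ddddddd
ddddAdd
Adddddd
AddAddd
step 7: dAAAddd
dAAAddd
ddddddd
ddddddd
ddddddd
ddddddd
AdddddA
step 8: dddAddd
dAdAddd
ddAdddd
ddddddd
ddddddd
ddddddd
AAAdddd
step 9: AddAddd
dddAddd
ddAdddd
ddddddd
ddddddd
dAddddd
dAAdddd
step 10: dAdAddd
ddAAddd
ddddddd
ddddddd
ddddddd
dAAdddd
AAAdddd

1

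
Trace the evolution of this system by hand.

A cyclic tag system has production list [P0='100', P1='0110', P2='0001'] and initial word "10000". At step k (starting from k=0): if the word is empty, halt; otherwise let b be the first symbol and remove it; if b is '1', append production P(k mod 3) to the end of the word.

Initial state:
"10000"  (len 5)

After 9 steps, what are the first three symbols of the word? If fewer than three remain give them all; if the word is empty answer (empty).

0) "10000"  (len 5)
1) "0000100"  (len 7)
2) "000100"  (len 6)
3) "00100"  (len 5)
4) "0100"  (len 4)
5) "100"  (len 3)
6) "000001"  (len 6)
7) "00001"  (len 5)
8) "0001"  (len 4)
9) "001"  (len 3)

001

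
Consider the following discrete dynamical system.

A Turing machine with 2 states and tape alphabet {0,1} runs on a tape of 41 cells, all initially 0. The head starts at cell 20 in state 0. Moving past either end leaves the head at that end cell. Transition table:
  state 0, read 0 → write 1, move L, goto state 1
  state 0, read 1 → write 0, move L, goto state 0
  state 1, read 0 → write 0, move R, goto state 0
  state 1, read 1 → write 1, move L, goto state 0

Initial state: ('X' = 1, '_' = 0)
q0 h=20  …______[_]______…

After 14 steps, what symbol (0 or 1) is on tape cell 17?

0

[0] q0 h=20  …______[_]______…
[1] q1 h=19  …______[_]X_____…
[2] q0 h=20  …______[X]______…
[3] q0 h=19  …______[_]______…
[4] q1 h=18  …______[_]X_____…
[5] q0 h=19  …______[X]______…
[6] q0 h=18  …______[_]______…
[7] q1 h=17  …______[_]X_____…
[8] q0 h=18  …______[X]______…
[9] q0 h=17  …______[_]______…
[10] q1 h=16  …______[_]X_____…
[11] q0 h=17  …______[X]______…
[12] q0 h=16  …______[_]______…
[13] q1 h=15  …______[_]X_____…
[14] q0 h=16  …______[X]______…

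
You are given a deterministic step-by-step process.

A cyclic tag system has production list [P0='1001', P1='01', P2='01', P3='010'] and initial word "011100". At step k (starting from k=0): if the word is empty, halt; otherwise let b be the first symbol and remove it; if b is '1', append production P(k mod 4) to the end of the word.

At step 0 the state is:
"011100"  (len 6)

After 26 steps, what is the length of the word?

step 0: "011100"  (len 6)
step 1: "11100"  (len 5)
step 2: "110001"  (len 6)
step 3: "1000101"  (len 7)
step 4: "000101010"  (len 9)
step 5: "00101010"  (len 8)
step 6: "0101010"  (len 7)
step 7: "101010"  (len 6)
step 8: "01010010"  (len 8)
step 9: "1010010"  (len 7)
step 10: "01001001"  (len 8)
step 11: "1001001"  (len 7)
step 12: "001001010"  (len 9)
step 13: "01001010"  (len 8)
step 14: "1001010"  (len 7)
step 15: "00101001"  (len 8)
step 16: "0101001"  (len 7)
step 17: "101001"  (len 6)
step 18: "0100101"  (len 7)
step 19: "100101"  (len 6)
step 20: "00101010"  (len 8)
step 21: "0101010"  (len 7)
step 22: "101010"  (len 6)
step 23: "0101001"  (len 7)
step 24: "101001"  (len 6)
step 25: "010011001"  (len 9)
step 26: "10011001"  (len 8)

8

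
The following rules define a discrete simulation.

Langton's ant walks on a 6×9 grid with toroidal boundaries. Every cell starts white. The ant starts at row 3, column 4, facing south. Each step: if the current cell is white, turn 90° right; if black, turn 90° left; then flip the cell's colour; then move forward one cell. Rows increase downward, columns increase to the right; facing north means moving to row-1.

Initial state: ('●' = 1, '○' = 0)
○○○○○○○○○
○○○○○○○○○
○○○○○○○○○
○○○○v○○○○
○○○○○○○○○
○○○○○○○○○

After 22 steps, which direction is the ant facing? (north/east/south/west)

south

t=0: ○○○○○○○○○
○○○○○○○○○
○○○○○○○○○
○○○○v○○○○
○○○○○○○○○
○○○○○○○○○
t=1: ○○○○○○○○○
○○○○○○○○○
○○○○○○○○○
○○○<●○○○○
○○○○○○○○○
○○○○○○○○○
t=2: ○○○○○○○○○
○○○○○○○○○
○○○^○○○○○
○○○●●○○○○
○○○○○○○○○
○○○○○○○○○
t=3: ○○○○○○○○○
○○○○○○○○○
○○○●>○○○○
○○○●●○○○○
○○○○○○○○○
○○○○○○○○○
t=4: ○○○○○○○○○
○○○○○○○○○
○○○●●○○○○
○○○●v○○○○
○○○○○○○○○
○○○○○○○○○
t=5: ○○○○○○○○○
○○○○○○○○○
○○○●●○○○○
○○○●○>○○○
○○○○○○○○○
○○○○○○○○○
t=6: ○○○○○○○○○
○○○○○○○○○
○○○●●○○○○
○○○●○●○○○
○○○○○v○○○
○○○○○○○○○
t=7: ○○○○○○○○○
○○○○○○○○○
○○○●●○○○○
○○○●○●○○○
○○○○<●○○○
○○○○○○○○○
t=8: ○○○○○○○○○
○○○○○○○○○
○○○●●○○○○
○○○●^●○○○
○○○○●●○○○
○○○○○○○○○
t=9: ○○○○○○○○○
○○○○○○○○○
○○○●●○○○○
○○○●●>○○○
○○○○●●○○○
○○○○○○○○○
t=10: ○○○○○○○○○
○○○○○○○○○
○○○●●^○○○
○○○●●○○○○
○○○○●●○○○
○○○○○○○○○
t=11: ○○○○○○○○○
○○○○○○○○○
○○○●●●>○○
○○○●●○○○○
○○○○●●○○○
○○○○○○○○○
t=12: ○○○○○○○○○
○○○○○○○○○
○○○●●●●○○
○○○●●○v○○
○○○○●●○○○
○○○○○○○○○
t=13: ○○○○○○○○○
○○○○○○○○○
○○○●●●●○○
○○○●●<●○○
○○○○●●○○○
○○○○○○○○○
t=14: ○○○○○○○○○
○○○○○○○○○
○○○●●^●○○
○○○●●●●○○
○○○○●●○○○
○○○○○○○○○
t=15: ○○○○○○○○○
○○○○○○○○○
○○○●<○●○○
○○○●●●●○○
○○○○●●○○○
○○○○○○○○○
t=16: ○○○○○○○○○
○○○○○○○○○
○○○●○○●○○
○○○●v●●○○
○○○○●●○○○
○○○○○○○○○
t=17: ○○○○○○○○○
○○○○○○○○○
○○○●○○●○○
○○○●○>●○○
○○○○●●○○○
○○○○○○○○○
t=18: ○○○○○○○○○
○○○○○○○○○
○○○●○^●○○
○○○●○○●○○
○○○○●●○○○
○○○○○○○○○
t=19: ○○○○○○○○○
○○○○○○○○○
○○○●○●>○○
○○○●○○●○○
○○○○●●○○○
○○○○○○○○○
t=20: ○○○○○○○○○
○○○○○○^○○
○○○●○●○○○
○○○●○○●○○
○○○○●●○○○
○○○○○○○○○
t=21: ○○○○○○○○○
○○○○○○●>○
○○○●○●○○○
○○○●○○●○○
○○○○●●○○○
○○○○○○○○○
t=22: ○○○○○○○○○
○○○○○○●●○
○○○●○●○v○
○○○●○○●○○
○○○○●●○○○
○○○○○○○○○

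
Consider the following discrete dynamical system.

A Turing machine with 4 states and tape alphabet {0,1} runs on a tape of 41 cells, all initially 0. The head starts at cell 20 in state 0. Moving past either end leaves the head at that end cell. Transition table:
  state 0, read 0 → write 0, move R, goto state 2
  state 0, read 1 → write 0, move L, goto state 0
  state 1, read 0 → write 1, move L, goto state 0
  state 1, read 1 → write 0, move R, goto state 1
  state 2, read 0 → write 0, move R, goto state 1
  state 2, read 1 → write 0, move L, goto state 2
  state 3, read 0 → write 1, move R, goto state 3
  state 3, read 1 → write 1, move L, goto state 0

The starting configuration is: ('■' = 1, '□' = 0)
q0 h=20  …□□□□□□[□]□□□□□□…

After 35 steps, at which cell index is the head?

gen 0: q0 h=20  …□□□□□□[□]□□□□□□…
gen 1: q2 h=21  …□□□□□□[□]□□□□□□…
gen 2: q1 h=22  …□□□□□□[□]□□□□□□…
gen 3: q0 h=21  …□□□□□□[□]■□□□□□…
gen 4: q2 h=22  …□□□□□□[■]□□□□□□…
gen 5: q2 h=21  …□□□□□□[□]□□□□□□…
gen 6: q1 h=22  …□□□□□□[□]□□□□□□…
gen 7: q0 h=21  …□□□□□□[□]■□□□□□…
gen 8: q2 h=22  …□□□□□□[■]□□□□□□…
gen 9: q2 h=21  …□□□□□□[□]□□□□□□…
gen 10: q1 h=22  …□□□□□□[□]□□□□□□…
gen 11: q0 h=21  …□□□□□□[□]■□□□□□…
gen 12: q2 h=22  …□□□□□□[■]□□□□□□…
gen 13: q2 h=21  …□□□□□□[□]□□□□□□…
gen 14: q1 h=22  …□□□□□□[□]□□□□□□…
gen 15: q0 h=21  …□□□□□□[□]■□□□□□…
gen 16: q2 h=22  …□□□□□□[■]□□□□□□…
gen 17: q2 h=21  …□□□□□□[□]□□□□□□…
gen 18: q1 h=22  …□□□□□□[□]□□□□□□…
gen 19: q0 h=21  …□□□□□□[□]■□□□□□…
gen 20: q2 h=22  …□□□□□□[■]□□□□□□…
gen 21: q2 h=21  …□□□□□□[□]□□□□□□…
gen 22: q1 h=22  …□□□□□□[□]□□□□□□…
gen 23: q0 h=21  …□□□□□□[□]■□□□□□…
gen 24: q2 h=22  …□□□□□□[■]□□□□□□…
gen 25: q2 h=21  …□□□□□□[□]□□□□□□…
gen 26: q1 h=22  …□□□□□□[□]□□□□□□…
gen 27: q0 h=21  …□□□□□□[□]■□□□□□…
gen 28: q2 h=22  …□□□□□□[■]□□□□□□…
gen 29: q2 h=21  …□□□□□□[□]□□□□□□…
gen 30: q1 h=22  …□□□□□□[□]□□□□□□…
gen 31: q0 h=21  …□□□□□□[□]■□□□□□…
gen 32: q2 h=22  …□□□□□□[■]□□□□□□…
gen 33: q2 h=21  …□□□□□□[□]□□□□□□…
gen 34: q1 h=22  …□□□□□□[□]□□□□□□…
gen 35: q0 h=21  …□□□□□□[□]■□□□□□…

21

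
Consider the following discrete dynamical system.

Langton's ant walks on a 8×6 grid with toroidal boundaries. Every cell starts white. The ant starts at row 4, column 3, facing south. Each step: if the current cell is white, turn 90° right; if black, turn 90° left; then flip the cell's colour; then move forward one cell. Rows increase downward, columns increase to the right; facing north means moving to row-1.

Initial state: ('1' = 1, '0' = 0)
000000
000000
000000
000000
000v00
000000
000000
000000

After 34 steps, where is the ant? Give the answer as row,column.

[0] 000000
000000
000000
000000
000v00
000000
000000
000000
[1] 000000
000000
000000
000000
00<100
000000
000000
000000
[2] 000000
000000
000000
00^000
001100
000000
000000
000000
[3] 000000
000000
000000
001>00
001100
000000
000000
000000
[4] 000000
000000
000000
001100
001v00
000000
000000
000000
[5] 000000
000000
000000
001100
0010>0
000000
000000
000000
[6] 000000
000000
000000
001100
001010
0000v0
000000
000000
[7] 000000
000000
000000
001100
001010
000<10
000000
000000
[8] 000000
000000
000000
001100
001^10
000110
000000
000000
[9] 000000
000000
000000
001100
0011>0
000110
000000
000000
[10] 000000
000000
000000
0011^0
001100
000110
000000
000000
[11] 000000
000000
000000
00111>
001100
000110
000000
000000
[12] 000000
000000
000000
001111
00110v
000110
000000
000000
[13] 000000
000000
000000
001111
0011<1
000110
000000
000000
[14] 000000
000000
000000
0011^1
001111
000110
000000
000000
[15] 000000
000000
000000
001<01
001111
000110
000000
000000
[16] 000000
000000
000000
001001
001v11
000110
000000
000000
[17] 000000
000000
000000
001001
0010>1
000110
000000
000000
[18] 000000
000000
000000
0010^1
001001
000110
000000
000000
[19] 000000
000000
000000
00101>
001001
000110
000000
000000
[20] 000000
000000
00000^
001010
001001
000110
000000
000000
[21] 000000
000000
>00001
001010
001001
000110
000000
000000
[22] 000000
000000
100001
v01010
001001
000110
000000
000000
[23] 000000
000000
100001
10101<
001001
000110
000000
000000
[24] 000000
000000
10000^
101011
001001
000110
000000
000000
[25] 000000
000000
1000<0
101011
001001
000110
000000
000000
[26] 000000
0000^0
100010
101011
001001
000110
000000
000000
[27] 000000
00001>
100010
101011
001001
000110
000000
000000
[28] 000000
000011
10001v
101011
001001
000110
000000
000000
[29] 000000
000011
1000<1
101011
001001
000110
000000
000000
[30] 000000
000011
100001
1010v1
001001
000110
000000
000000
[31] 000000
000011
100001
10100>
001001
000110
000000
000000
[32] 000000
000011
10000^
101000
001001
000110
000000
000000
[33] 000000
000011
1000<0
101000
001001
000110
000000
000000
[34] 000000
0000^1
100010
101000
001001
000110
000000
000000

1,4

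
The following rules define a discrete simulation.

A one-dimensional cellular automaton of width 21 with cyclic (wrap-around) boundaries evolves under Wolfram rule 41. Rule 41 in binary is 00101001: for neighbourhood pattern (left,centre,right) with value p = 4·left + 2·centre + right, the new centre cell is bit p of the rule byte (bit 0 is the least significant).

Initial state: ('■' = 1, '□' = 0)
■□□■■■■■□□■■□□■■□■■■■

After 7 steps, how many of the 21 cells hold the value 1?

7

step 0: ■□□■■■■■□□■■□□■■□■■■■
step 1: □□□■□□□□□□■□□□■□■■□□□
step 2: ■■□□□■■■■□□□■□□■■□□■■
step 3: □□□■□■□□□□■□□□□■□□□■□
step 4: ■■□□■□□■■□□□■■□□□■□□□
step 5: ■□□□□□□■□□■□■□□■□□□■□
step 6: □□■■■■□□□□□■□□□□□■□□■
step 7: □□■□□□□■■■□□□■■■□□□□□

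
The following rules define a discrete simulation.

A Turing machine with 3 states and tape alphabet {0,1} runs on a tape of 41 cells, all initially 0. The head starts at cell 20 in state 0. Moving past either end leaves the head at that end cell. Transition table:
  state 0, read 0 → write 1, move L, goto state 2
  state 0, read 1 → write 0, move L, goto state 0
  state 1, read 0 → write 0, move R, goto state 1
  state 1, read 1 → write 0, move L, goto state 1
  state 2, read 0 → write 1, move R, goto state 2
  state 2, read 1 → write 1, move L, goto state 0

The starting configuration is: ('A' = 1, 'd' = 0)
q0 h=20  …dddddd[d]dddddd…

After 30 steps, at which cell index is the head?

step 0: q0 h=20  …dddddd[d]dddddd…
step 1: q2 h=19  …dddddd[d]Addddd…
step 2: q2 h=20  …dddddA[A]dddddd…
step 3: q0 h=19  …dddddd[A]Addddd…
step 4: q0 h=18  …dddddd[d]dAdddd…
step 5: q2 h=17  …dddddd[d]AdAddd…
step 6: q2 h=18  …dddddA[A]dAdddd…
step 7: q0 h=17  …dddddd[A]AdAddd…
step 8: q0 h=16  …dddddd[d]dAdAdd…
step 9: q2 h=15  …dddddd[d]AdAdAd…
step 10: q2 h=16  …dddddA[A]dAdAdd…
step 11: q0 h=15  …dddddd[A]AdAdAd…
step 12: q0 h=14  …dddddd[d]dAdAdA…
step 13: q2 h=13  …dddddd[d]AdAdAd…
step 14: q2 h=14  …dddddA[A]dAdAdA…
step 15: q0 h=13  …dddddd[A]AdAdAd…
step 16: q0 h=12  …dddddd[d]dAdAdA…
step 17: q2 h=11  …dddddd[d]AdAdAd…
step 18: q2 h=12  …dddddA[A]dAdAdA…
step 19: q0 h=11  …dddddd[A]AdAdAd…
step 20: q0 h=10  …dddddd[d]dAdAdA…
step 21: q2 h= 9  …dddddd[d]AdAdAd…
step 22: q2 h=10  …dddddA[A]dAdAdA…
step 23: q0 h= 9  …dddddd[A]AdAdAd…
step 24: q0 h= 8  …dddddd[d]dAdAdA…
step 25: q2 h= 7  …dddddd[d]AdAdAd…
step 26: q2 h= 8  …dddddA[A]dAdAdA…
step 27: q0 h= 7  …dddddd[A]AdAdAd…
step 28: q0 h= 6  |dddddd[d]dAdAdA…
step 29: q2 h= 5  |ddddd[d]AdAdAd…
step 30: q2 h= 6  |dddddA[A]dAdAdA…

6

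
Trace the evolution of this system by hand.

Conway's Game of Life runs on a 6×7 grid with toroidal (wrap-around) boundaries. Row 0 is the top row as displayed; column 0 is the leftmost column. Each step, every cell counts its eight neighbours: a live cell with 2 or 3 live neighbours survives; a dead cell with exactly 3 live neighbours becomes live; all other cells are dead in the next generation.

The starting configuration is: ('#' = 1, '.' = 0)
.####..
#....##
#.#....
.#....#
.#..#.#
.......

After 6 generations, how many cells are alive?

3

k=0  .####..
#....##
#.#....
.#....#
.#..#.#
.......
k=1  #######
#...###
.....#.
.##..##
.....#.
##..##.
k=2  ..#....
..#....
.#.....
....###
..#....
.......
k=3  .......
.##....
.....#.
.....#.
.....#.
.......
k=4  .......
.......
.......
....###
.......
.......
k=5  .......
.......
.....#.
.....#.
.....#.
.......
k=6  .......
.......
.......
....###
.......
.......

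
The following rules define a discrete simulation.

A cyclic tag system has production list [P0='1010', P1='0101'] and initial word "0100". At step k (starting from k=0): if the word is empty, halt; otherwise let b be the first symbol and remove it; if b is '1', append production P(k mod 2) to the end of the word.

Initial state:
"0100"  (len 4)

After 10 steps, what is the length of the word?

10

[0] "0100"  (len 4)
[1] "100"  (len 3)
[2] "000101"  (len 6)
[3] "00101"  (len 5)
[4] "0101"  (len 4)
[5] "101"  (len 3)
[6] "010101"  (len 6)
[7] "10101"  (len 5)
[8] "01010101"  (len 8)
[9] "1010101"  (len 7)
[10] "0101010101"  (len 10)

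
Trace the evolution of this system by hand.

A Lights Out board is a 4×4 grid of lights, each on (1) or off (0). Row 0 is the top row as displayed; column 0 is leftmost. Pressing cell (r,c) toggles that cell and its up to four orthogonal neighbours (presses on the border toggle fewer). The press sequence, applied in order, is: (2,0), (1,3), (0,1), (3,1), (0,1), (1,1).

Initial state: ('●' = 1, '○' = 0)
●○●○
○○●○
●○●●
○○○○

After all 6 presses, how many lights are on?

step 0: ●○●○
○○●○
●○●●
○○○○
step 1: ●○●○
●○●○
○●●●
●○○○
step 2: ●○●●
●○○●
○●●○
●○○○
step 3: ○●○●
●●○●
○●●○
●○○○
step 4: ○●○●
●●○●
○○●○
○●●○
step 5: ●○●●
●○○●
○○●○
○●●○
step 6: ●●●●
○●●●
○●●○
○●●○

11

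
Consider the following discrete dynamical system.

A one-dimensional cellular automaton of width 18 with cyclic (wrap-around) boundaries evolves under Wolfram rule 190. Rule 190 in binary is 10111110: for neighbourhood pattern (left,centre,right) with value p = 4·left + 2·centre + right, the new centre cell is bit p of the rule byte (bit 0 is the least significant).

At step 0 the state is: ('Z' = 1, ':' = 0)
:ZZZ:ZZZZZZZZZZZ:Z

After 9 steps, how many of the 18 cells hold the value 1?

16

step 0: :ZZZ:ZZZZZZZZZZZ:Z
step 1: ZZZ:ZZZZZZZZZZZ:ZZ
step 2: ZZ:ZZZZZZZZZZZ:ZZZ
step 3: Z:ZZZZZZZZZZZ:ZZZZ
step 4: :ZZZZZZZZZZZ:ZZZZZ
step 5: ZZZZZZZZZZZ:ZZZZZ:
step 6: ZZZZZZZZZZ:ZZZZZ:Z
step 7: ZZZZZZZZZ:ZZZZZ:ZZ
step 8: ZZZZZZZZ:ZZZZZ:ZZZ
step 9: ZZZZZZZ:ZZZZZ:ZZZZ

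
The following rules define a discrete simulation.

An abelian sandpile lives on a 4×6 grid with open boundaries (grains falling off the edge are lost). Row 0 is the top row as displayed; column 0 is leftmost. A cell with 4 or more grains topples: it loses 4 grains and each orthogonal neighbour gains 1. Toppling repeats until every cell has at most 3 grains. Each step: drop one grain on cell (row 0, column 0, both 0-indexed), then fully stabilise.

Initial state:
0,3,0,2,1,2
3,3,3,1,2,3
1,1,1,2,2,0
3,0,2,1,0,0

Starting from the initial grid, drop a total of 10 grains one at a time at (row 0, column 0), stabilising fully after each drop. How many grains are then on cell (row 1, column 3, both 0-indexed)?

step 0: 0,3,0,2,1,2
3,3,3,1,2,3
1,1,1,2,2,0
3,0,2,1,0,0
step 1: 1,3,0,2,1,2
3,3,3,1,2,3
1,1,1,2,2,0
3,0,2,1,0,0
step 2: 2,3,0,2,1,2
3,3,3,1,2,3
1,1,1,2,2,0
3,0,2,1,0,0
step 3: 3,3,0,2,1,2
3,3,3,1,2,3
1,1,1,2,2,0
3,0,2,1,0,0
step 4: 2,1,2,2,1,2
1,2,0,2,2,3
2,2,2,2,2,0
3,0,2,1,0,0
step 5: 3,1,2,2,1,2
1,2,0,2,2,3
2,2,2,2,2,0
3,0,2,1,0,0
step 6: 0,2,2,2,1,2
2,2,0,2,2,3
2,2,2,2,2,0
3,0,2,1,0,0
step 7: 1,2,2,2,1,2
2,2,0,2,2,3
2,2,2,2,2,0
3,0,2,1,0,0
step 8: 2,2,2,2,1,2
2,2,0,2,2,3
2,2,2,2,2,0
3,0,2,1,0,0
step 9: 3,2,2,2,1,2
2,2,0,2,2,3
2,2,2,2,2,0
3,0,2,1,0,0
step 10: 0,3,2,2,1,2
3,2,0,2,2,3
2,2,2,2,2,0
3,0,2,1,0,0

2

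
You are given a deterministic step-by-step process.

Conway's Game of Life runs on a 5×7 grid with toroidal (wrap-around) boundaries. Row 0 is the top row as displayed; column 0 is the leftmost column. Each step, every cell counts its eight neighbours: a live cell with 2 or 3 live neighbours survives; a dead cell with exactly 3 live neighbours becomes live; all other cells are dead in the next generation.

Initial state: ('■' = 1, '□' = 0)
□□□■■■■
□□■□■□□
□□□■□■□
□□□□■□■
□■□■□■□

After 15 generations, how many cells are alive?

8

[0] □□□■■■■
□□■□■□□
□□□■□■□
□□□□■□■
□■□■□■□
[1] □□□□□□■
□□■□□□■
□□□■□■□
□□■■□□■
■□■■□□□
[2] ■■■■□□■
□□□□□■■
□□□■■■■
□■□□□□■
■■■■□□■
[3] □□□■■□□
□■□□□□□
□□□□■□□
□■□□□□□
□□□■□■□
[4] □□■■■□□
□□□■■□□
□□□□□□□
□□□□■□□
□□■■□□□
[5] □□□□□□□
□□■□■□□
□□□■■□□
□□□■□□□
□□■□□□□
[6] □□□■□□□
□□□□■□□
□□■□■□□
□□■■■□□
□□□□□□□
[7] □□□□□□□
□□□□■□□
□□■□■■□
□□■□■□□
□□■□■□□
[8] □□□■□□□
□□□■■■□
□□□□■■□
□■■□■□□
□□□□□□□
[9] □□□■□□□
□□□■□■□
□□■□□□□
□□□■■■□
□□■■□□□
[10] □□□■□□□
□□■■■□□
□□■□□■□
□□□□■□□
□□■□□□□
[11] □□□□■□□
□□■□■□□
□□■□□■□
□□□■□□□
□□□■□□□
[12] □□□□■□□
□□□□■■□
□□■□■□□
□□■■■□□
□□□■■□□
[13] □□□□□□□
□□□□■■□
□□■□□□□
□□■□□■□
□□■□□■□
[14] □□□□■■□
□□□□□□□
□□□■■■□
□■■■□□□
□□□□□□□
[15] □□□□□□□
□□□■□□□
□□□■■□□
□□■■□□□
□□■■■□□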